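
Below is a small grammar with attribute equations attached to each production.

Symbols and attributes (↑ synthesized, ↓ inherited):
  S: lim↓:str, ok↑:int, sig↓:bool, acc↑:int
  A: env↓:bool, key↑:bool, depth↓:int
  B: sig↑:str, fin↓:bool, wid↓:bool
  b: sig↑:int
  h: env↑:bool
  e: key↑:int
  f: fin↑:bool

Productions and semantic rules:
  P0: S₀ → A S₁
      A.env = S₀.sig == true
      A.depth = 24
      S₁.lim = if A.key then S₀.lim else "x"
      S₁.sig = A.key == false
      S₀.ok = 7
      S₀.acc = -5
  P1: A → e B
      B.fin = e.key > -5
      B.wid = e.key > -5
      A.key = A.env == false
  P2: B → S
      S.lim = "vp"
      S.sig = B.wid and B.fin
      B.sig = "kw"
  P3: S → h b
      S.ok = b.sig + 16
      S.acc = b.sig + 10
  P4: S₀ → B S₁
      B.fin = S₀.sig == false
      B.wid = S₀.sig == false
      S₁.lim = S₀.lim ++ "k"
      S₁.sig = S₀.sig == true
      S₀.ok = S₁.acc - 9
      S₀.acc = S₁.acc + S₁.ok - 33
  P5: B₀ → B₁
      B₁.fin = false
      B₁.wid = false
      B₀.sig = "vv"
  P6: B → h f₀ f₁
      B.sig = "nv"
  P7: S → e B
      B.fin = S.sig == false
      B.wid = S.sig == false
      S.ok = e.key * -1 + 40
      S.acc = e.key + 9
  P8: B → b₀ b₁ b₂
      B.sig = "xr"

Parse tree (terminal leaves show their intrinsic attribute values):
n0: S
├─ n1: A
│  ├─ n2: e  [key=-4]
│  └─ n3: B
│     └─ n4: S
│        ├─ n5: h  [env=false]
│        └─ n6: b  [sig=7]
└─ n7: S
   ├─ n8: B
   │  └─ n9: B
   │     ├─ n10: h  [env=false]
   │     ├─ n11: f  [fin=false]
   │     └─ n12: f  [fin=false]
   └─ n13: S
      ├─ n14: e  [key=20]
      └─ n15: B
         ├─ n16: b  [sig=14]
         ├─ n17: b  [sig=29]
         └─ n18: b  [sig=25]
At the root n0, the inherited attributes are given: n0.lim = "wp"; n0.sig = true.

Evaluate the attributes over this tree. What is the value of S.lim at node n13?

1. n0.lim = "wp"  [given at root]
2. n0.sig = true  [given at root]
3. n1.env = true  [S₀.sig == true]
4. n1.depth = 24  [24]
5. n2.key = -4  [terminal]
6. n3.fin = true  [e.key > -5]
7. n3.wid = true  [e.key > -5]
8. n4.lim = "vp"  ["vp"]
9. n4.sig = true  [B.wid and B.fin]
10. n5.env = false  [terminal]
11. n6.sig = 7  [terminal]
12. n4.ok = 23  [b.sig + 16]
13. n4.acc = 17  [b.sig + 10]
14. n3.sig = "kw"  ["kw"]
15. n1.key = false  [A.env == false]
16. n7.lim = "x"  [if A.key then S₀.lim else "x"]
17. n7.sig = true  [A.key == false]
18. n8.fin = false  [S₀.sig == false]
19. n8.wid = false  [S₀.sig == false]
20. n9.fin = false  [false]
21. n9.wid = false  [false]
22. n10.env = false  [terminal]
23. n11.fin = false  [terminal]
24. n12.fin = false  [terminal]
25. n9.sig = "nv"  ["nv"]
26. n8.sig = "vv"  ["vv"]
27. n13.lim = "xk"  [S₀.lim ++ "k"]
28. n13.sig = true  [S₀.sig == true]
29. n14.key = 20  [terminal]
30. n15.fin = false  [S.sig == false]
31. n15.wid = false  [S.sig == false]
32. n16.sig = 14  [terminal]
33. n17.sig = 29  [terminal]
34. n18.sig = 25  [terminal]
35. n15.sig = "xr"  ["xr"]
36. n13.ok = 20  [e.key * -1 + 40]
37. n13.acc = 29  [e.key + 9]
38. n7.ok = 20  [S₁.acc - 9]
39. n7.acc = 16  [S₁.acc + S₁.ok - 33]
40. n0.ok = 7  [7]
41. n0.acc = -5  [-5]

"xk"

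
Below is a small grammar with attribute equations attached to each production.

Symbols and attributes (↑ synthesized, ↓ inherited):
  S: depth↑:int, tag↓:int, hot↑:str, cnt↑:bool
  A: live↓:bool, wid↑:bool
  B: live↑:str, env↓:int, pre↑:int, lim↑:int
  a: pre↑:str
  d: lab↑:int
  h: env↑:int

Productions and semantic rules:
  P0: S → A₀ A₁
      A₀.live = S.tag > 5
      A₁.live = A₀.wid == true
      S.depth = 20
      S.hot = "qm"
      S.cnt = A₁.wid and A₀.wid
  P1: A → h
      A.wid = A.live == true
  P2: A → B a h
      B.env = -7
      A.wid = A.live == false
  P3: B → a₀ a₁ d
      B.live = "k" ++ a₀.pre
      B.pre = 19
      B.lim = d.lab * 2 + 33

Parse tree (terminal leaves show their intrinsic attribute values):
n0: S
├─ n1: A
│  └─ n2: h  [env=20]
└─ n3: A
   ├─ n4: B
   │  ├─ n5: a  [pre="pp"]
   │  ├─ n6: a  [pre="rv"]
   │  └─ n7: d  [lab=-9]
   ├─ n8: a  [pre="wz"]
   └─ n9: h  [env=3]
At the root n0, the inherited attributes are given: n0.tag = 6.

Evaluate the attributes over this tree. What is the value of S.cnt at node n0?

false

1. n0.tag = 6  [given at root]
2. n1.live = true  [S.tag > 5]
3. n2.env = 20  [terminal]
4. n1.wid = true  [A.live == true]
5. n3.live = true  [A₀.wid == true]
6. n4.env = -7  [-7]
7. n5.pre = "pp"  [terminal]
8. n6.pre = "rv"  [terminal]
9. n7.lab = -9  [terminal]
10. n4.live = "kpp"  ["k" ++ a₀.pre]
11. n4.pre = 19  [19]
12. n4.lim = 15  [d.lab * 2 + 33]
13. n8.pre = "wz"  [terminal]
14. n9.env = 3  [terminal]
15. n3.wid = false  [A.live == false]
16. n0.depth = 20  [20]
17. n0.hot = "qm"  ["qm"]
18. n0.cnt = false  [A₁.wid and A₀.wid]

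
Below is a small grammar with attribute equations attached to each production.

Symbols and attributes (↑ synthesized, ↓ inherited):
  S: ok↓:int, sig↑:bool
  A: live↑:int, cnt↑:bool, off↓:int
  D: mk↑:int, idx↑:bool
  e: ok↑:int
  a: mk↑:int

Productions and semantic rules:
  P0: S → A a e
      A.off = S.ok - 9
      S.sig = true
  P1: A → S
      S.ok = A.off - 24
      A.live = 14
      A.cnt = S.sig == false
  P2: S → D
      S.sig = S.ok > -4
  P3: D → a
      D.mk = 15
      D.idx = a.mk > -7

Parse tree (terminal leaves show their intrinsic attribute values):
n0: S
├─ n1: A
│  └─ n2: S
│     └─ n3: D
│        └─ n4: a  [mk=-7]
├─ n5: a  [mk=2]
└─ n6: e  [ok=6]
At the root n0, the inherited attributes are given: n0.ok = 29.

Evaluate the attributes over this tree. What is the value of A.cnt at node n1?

1. n0.ok = 29  [given at root]
2. n1.off = 20  [S.ok - 9]
3. n2.ok = -4  [A.off - 24]
4. n4.mk = -7  [terminal]
5. n3.mk = 15  [15]
6. n3.idx = false  [a.mk > -7]
7. n2.sig = false  [S.ok > -4]
8. n1.live = 14  [14]
9. n1.cnt = true  [S.sig == false]
10. n5.mk = 2  [terminal]
11. n6.ok = 6  [terminal]
12. n0.sig = true  [true]

true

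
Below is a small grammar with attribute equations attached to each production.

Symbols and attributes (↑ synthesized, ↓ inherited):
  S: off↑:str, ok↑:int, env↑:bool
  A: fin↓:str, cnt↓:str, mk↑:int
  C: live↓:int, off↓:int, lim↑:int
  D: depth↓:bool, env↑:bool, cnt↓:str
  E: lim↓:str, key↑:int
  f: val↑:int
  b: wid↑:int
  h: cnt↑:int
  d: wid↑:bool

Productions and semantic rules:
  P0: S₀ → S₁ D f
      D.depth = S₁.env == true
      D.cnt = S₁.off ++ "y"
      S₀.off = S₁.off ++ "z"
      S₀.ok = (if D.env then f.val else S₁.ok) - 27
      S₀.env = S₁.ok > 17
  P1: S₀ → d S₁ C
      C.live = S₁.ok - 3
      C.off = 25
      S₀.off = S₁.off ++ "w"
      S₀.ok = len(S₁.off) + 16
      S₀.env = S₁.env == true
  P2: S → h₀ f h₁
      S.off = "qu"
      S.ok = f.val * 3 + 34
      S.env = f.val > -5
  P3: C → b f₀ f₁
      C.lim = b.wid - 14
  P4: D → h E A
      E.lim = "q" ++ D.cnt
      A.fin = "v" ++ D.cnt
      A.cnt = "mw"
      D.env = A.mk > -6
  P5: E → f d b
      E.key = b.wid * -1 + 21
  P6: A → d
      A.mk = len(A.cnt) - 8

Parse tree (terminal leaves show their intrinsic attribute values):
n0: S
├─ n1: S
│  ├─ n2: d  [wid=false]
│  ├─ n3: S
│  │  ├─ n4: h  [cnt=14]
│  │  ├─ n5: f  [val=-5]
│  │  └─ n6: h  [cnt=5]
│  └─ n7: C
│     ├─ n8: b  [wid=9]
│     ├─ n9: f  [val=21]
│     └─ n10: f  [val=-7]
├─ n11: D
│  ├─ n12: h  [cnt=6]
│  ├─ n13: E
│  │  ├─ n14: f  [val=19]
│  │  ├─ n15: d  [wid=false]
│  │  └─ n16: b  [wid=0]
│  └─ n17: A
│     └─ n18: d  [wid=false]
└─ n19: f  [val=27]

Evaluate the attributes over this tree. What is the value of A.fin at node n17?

"vquwy"

1. n2.wid = false  [terminal]
2. n4.cnt = 14  [terminal]
3. n5.val = -5  [terminal]
4. n6.cnt = 5  [terminal]
5. n3.off = "qu"  ["qu"]
6. n3.ok = 19  [f.val * 3 + 34]
7. n3.env = false  [f.val > -5]
8. n7.live = 16  [S₁.ok - 3]
9. n7.off = 25  [25]
10. n8.wid = 9  [terminal]
11. n9.val = 21  [terminal]
12. n10.val = -7  [terminal]
13. n7.lim = -5  [b.wid - 14]
14. n1.off = "quw"  [S₁.off ++ "w"]
15. n1.ok = 18  [len(S₁.off) + 16]
16. n1.env = false  [S₁.env == true]
17. n11.depth = false  [S₁.env == true]
18. n11.cnt = "quwy"  [S₁.off ++ "y"]
19. n12.cnt = 6  [terminal]
20. n13.lim = "qquwy"  ["q" ++ D.cnt]
21. n14.val = 19  [terminal]
22. n15.wid = false  [terminal]
23. n16.wid = 0  [terminal]
24. n13.key = 21  [b.wid * -1 + 21]
25. n17.fin = "vquwy"  ["v" ++ D.cnt]
26. n17.cnt = "mw"  ["mw"]
27. n18.wid = false  [terminal]
28. n17.mk = -6  [len(A.cnt) - 8]
29. n11.env = false  [A.mk > -6]
30. n19.val = 27  [terminal]
31. n0.off = "quwz"  [S₁.off ++ "z"]
32. n0.ok = -9  [(if D.env then f.val else S₁.ok) - 27]
33. n0.env = true  [S₁.ok > 17]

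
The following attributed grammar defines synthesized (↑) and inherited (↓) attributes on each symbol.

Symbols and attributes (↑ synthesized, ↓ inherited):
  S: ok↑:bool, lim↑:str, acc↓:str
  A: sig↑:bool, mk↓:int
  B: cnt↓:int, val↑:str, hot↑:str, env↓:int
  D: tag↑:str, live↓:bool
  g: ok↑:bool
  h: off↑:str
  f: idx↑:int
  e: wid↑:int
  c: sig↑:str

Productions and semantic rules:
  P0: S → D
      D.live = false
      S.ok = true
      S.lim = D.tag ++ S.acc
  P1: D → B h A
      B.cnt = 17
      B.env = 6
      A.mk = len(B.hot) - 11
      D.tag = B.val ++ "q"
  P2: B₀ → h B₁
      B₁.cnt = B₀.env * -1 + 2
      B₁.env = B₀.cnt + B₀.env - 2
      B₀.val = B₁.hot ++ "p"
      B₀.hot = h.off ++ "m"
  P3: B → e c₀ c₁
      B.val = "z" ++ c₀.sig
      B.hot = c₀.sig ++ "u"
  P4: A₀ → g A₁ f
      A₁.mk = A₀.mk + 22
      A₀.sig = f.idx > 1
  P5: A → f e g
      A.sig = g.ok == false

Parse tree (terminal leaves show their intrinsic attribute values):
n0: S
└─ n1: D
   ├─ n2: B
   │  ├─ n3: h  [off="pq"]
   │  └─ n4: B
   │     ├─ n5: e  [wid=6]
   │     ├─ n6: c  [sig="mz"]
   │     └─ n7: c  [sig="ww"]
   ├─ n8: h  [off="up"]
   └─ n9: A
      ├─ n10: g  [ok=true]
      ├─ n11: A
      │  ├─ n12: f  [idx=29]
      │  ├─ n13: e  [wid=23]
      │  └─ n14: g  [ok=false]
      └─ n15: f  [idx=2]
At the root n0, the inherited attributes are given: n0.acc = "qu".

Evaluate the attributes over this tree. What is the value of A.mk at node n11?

14

1. n0.acc = "qu"  [given at root]
2. n1.live = false  [false]
3. n2.cnt = 17  [17]
4. n2.env = 6  [6]
5. n3.off = "pq"  [terminal]
6. n4.cnt = -4  [B₀.env * -1 + 2]
7. n4.env = 21  [B₀.cnt + B₀.env - 2]
8. n5.wid = 6  [terminal]
9. n6.sig = "mz"  [terminal]
10. n7.sig = "ww"  [terminal]
11. n4.val = "zmz"  ["z" ++ c₀.sig]
12. n4.hot = "mzu"  [c₀.sig ++ "u"]
13. n2.val = "mzup"  [B₁.hot ++ "p"]
14. n2.hot = "pqm"  [h.off ++ "m"]
15. n8.off = "up"  [terminal]
16. n9.mk = -8  [len(B.hot) - 11]
17. n10.ok = true  [terminal]
18. n11.mk = 14  [A₀.mk + 22]
19. n12.idx = 29  [terminal]
20. n13.wid = 23  [terminal]
21. n14.ok = false  [terminal]
22. n11.sig = true  [g.ok == false]
23. n15.idx = 2  [terminal]
24. n9.sig = true  [f.idx > 1]
25. n1.tag = "mzupq"  [B.val ++ "q"]
26. n0.ok = true  [true]
27. n0.lim = "mzupqqu"  [D.tag ++ S.acc]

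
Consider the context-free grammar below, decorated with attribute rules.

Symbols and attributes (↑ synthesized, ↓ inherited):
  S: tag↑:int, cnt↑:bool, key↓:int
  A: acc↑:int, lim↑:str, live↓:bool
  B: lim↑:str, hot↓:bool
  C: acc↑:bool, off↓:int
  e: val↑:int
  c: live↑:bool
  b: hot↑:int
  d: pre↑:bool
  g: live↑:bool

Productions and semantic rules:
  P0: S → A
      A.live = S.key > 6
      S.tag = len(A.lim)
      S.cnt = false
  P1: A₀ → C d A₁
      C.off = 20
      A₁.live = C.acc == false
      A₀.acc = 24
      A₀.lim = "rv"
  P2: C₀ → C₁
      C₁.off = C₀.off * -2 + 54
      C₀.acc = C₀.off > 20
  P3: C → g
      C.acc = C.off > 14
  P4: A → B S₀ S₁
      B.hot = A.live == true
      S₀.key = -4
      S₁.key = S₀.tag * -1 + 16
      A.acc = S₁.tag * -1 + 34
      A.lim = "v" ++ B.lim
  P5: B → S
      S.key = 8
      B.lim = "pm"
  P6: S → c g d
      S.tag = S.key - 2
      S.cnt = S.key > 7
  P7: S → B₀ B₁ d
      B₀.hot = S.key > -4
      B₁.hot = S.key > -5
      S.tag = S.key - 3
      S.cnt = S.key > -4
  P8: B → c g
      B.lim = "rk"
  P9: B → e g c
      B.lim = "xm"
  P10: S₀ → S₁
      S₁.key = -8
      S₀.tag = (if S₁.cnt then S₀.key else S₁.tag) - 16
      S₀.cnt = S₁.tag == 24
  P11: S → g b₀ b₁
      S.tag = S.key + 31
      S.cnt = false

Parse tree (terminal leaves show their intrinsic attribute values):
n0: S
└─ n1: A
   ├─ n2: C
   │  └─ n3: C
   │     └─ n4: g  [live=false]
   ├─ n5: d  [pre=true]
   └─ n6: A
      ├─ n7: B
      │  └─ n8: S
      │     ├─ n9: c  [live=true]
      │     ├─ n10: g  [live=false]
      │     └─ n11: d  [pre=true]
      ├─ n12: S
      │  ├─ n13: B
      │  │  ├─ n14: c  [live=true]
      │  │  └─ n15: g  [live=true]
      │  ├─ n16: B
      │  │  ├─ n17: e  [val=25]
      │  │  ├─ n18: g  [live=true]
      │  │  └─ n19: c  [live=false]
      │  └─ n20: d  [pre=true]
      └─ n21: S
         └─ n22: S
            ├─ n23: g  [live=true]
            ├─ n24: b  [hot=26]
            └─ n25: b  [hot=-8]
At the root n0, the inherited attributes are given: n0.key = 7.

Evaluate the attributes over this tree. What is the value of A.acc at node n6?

1. n0.key = 7  [given at root]
2. n1.live = true  [S.key > 6]
3. n2.off = 20  [20]
4. n3.off = 14  [C₀.off * -2 + 54]
5. n4.live = false  [terminal]
6. n3.acc = false  [C.off > 14]
7. n2.acc = false  [C₀.off > 20]
8. n5.pre = true  [terminal]
9. n6.live = true  [C.acc == false]
10. n7.hot = true  [A.live == true]
11. n8.key = 8  [8]
12. n9.live = true  [terminal]
13. n10.live = false  [terminal]
14. n11.pre = true  [terminal]
15. n8.tag = 6  [S.key - 2]
16. n8.cnt = true  [S.key > 7]
17. n7.lim = "pm"  ["pm"]
18. n12.key = -4  [-4]
19. n13.hot = false  [S.key > -4]
20. n14.live = true  [terminal]
21. n15.live = true  [terminal]
22. n13.lim = "rk"  ["rk"]
23. n16.hot = true  [S.key > -5]
24. n17.val = 25  [terminal]
25. n18.live = true  [terminal]
26. n19.live = false  [terminal]
27. n16.lim = "xm"  ["xm"]
28. n20.pre = true  [terminal]
29. n12.tag = -7  [S.key - 3]
30. n12.cnt = false  [S.key > -4]
31. n21.key = 23  [S₀.tag * -1 + 16]
32. n22.key = -8  [-8]
33. n23.live = true  [terminal]
34. n24.hot = 26  [terminal]
35. n25.hot = -8  [terminal]
36. n22.tag = 23  [S.key + 31]
37. n22.cnt = false  [false]
38. n21.tag = 7  [(if S₁.cnt then S₀.key else S₁.tag) - 16]
39. n21.cnt = false  [S₁.tag == 24]
40. n6.acc = 27  [S₁.tag * -1 + 34]
41. n6.lim = "vpm"  ["v" ++ B.lim]
42. n1.acc = 24  [24]
43. n1.lim = "rv"  ["rv"]
44. n0.tag = 2  [len(A.lim)]
45. n0.cnt = false  [false]

27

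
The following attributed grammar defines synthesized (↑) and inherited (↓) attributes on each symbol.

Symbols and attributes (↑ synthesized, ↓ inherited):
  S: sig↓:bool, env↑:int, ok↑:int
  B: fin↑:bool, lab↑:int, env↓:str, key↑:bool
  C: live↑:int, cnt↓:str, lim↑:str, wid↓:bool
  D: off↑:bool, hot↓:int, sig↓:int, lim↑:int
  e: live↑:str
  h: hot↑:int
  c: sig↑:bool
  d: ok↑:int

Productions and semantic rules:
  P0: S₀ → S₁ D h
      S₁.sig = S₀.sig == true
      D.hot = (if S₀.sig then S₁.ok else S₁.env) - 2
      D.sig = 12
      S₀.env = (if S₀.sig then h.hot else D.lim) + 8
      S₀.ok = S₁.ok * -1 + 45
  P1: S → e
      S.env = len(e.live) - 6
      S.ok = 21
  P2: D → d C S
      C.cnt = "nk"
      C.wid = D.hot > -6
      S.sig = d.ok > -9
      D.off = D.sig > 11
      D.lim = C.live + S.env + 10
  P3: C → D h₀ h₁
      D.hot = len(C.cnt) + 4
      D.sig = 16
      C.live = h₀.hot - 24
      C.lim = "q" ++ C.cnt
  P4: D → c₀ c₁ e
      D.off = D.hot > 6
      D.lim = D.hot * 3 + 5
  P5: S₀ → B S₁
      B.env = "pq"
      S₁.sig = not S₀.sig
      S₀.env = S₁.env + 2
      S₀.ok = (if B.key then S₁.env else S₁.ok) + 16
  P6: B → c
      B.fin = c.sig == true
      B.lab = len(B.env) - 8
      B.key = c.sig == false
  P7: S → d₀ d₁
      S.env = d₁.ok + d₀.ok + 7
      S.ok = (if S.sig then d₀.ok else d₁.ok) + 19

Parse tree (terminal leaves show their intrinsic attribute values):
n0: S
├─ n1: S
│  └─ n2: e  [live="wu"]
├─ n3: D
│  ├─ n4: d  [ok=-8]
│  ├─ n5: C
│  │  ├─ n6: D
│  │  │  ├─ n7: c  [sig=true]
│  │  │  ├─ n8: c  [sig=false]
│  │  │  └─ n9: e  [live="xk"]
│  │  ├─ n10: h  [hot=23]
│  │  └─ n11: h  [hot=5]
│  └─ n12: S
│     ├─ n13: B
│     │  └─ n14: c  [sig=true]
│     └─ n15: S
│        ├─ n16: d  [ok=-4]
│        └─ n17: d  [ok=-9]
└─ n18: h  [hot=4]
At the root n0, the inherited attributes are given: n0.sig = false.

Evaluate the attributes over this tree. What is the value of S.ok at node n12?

26

1. n0.sig = false  [given at root]
2. n1.sig = false  [S₀.sig == true]
3. n2.live = "wu"  [terminal]
4. n1.env = -4  [len(e.live) - 6]
5. n1.ok = 21  [21]
6. n3.hot = -6  [(if S₀.sig then S₁.ok else S₁.env) - 2]
7. n3.sig = 12  [12]
8. n4.ok = -8  [terminal]
9. n5.cnt = "nk"  ["nk"]
10. n5.wid = false  [D.hot > -6]
11. n6.hot = 6  [len(C.cnt) + 4]
12. n6.sig = 16  [16]
13. n7.sig = true  [terminal]
14. n8.sig = false  [terminal]
15. n9.live = "xk"  [terminal]
16. n6.off = false  [D.hot > 6]
17. n6.lim = 23  [D.hot * 3 + 5]
18. n10.hot = 23  [terminal]
19. n11.hot = 5  [terminal]
20. n5.live = -1  [h₀.hot - 24]
21. n5.lim = "qnk"  ["q" ++ C.cnt]
22. n12.sig = true  [d.ok > -9]
23. n13.env = "pq"  ["pq"]
24. n14.sig = true  [terminal]
25. n13.fin = true  [c.sig == true]
26. n13.lab = -6  [len(B.env) - 8]
27. n13.key = false  [c.sig == false]
28. n15.sig = false  [not S₀.sig]
29. n16.ok = -4  [terminal]
30. n17.ok = -9  [terminal]
31. n15.env = -6  [d₁.ok + d₀.ok + 7]
32. n15.ok = 10  [(if S.sig then d₀.ok else d₁.ok) + 19]
33. n12.env = -4  [S₁.env + 2]
34. n12.ok = 26  [(if B.key then S₁.env else S₁.ok) + 16]
35. n3.off = true  [D.sig > 11]
36. n3.lim = 5  [C.live + S.env + 10]
37. n18.hot = 4  [terminal]
38. n0.env = 13  [(if S₀.sig then h.hot else D.lim) + 8]
39. n0.ok = 24  [S₁.ok * -1 + 45]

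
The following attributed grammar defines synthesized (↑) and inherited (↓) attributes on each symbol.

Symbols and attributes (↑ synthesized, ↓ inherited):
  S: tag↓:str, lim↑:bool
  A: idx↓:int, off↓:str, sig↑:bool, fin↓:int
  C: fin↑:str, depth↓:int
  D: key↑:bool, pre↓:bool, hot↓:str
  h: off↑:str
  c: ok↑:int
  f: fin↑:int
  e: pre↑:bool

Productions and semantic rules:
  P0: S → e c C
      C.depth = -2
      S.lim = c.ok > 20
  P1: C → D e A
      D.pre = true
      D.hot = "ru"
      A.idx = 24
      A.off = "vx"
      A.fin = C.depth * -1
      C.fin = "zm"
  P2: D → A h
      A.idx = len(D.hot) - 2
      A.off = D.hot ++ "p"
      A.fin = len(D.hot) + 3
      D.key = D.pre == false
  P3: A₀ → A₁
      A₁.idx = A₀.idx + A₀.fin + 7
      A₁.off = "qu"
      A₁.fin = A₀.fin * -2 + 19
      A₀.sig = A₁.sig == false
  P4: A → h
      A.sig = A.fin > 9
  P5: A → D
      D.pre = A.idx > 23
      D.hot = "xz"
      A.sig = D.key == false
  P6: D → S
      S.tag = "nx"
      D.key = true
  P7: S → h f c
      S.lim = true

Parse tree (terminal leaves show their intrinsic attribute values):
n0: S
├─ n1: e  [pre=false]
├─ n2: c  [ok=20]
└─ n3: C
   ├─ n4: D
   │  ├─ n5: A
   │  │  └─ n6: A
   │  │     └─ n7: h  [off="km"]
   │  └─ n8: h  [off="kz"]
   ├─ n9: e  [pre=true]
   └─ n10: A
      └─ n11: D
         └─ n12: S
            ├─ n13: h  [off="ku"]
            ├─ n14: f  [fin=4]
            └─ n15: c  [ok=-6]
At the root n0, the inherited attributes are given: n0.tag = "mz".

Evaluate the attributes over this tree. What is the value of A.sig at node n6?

false

1. n0.tag = "mz"  [given at root]
2. n1.pre = false  [terminal]
3. n2.ok = 20  [terminal]
4. n3.depth = -2  [-2]
5. n4.pre = true  [true]
6. n4.hot = "ru"  ["ru"]
7. n5.idx = 0  [len(D.hot) - 2]
8. n5.off = "rup"  [D.hot ++ "p"]
9. n5.fin = 5  [len(D.hot) + 3]
10. n6.idx = 12  [A₀.idx + A₀.fin + 7]
11. n6.off = "qu"  ["qu"]
12. n6.fin = 9  [A₀.fin * -2 + 19]
13. n7.off = "km"  [terminal]
14. n6.sig = false  [A.fin > 9]
15. n5.sig = true  [A₁.sig == false]
16. n8.off = "kz"  [terminal]
17. n4.key = false  [D.pre == false]
18. n9.pre = true  [terminal]
19. n10.idx = 24  [24]
20. n10.off = "vx"  ["vx"]
21. n10.fin = 2  [C.depth * -1]
22. n11.pre = true  [A.idx > 23]
23. n11.hot = "xz"  ["xz"]
24. n12.tag = "nx"  ["nx"]
25. n13.off = "ku"  [terminal]
26. n14.fin = 4  [terminal]
27. n15.ok = -6  [terminal]
28. n12.lim = true  [true]
29. n11.key = true  [true]
30. n10.sig = false  [D.key == false]
31. n3.fin = "zm"  ["zm"]
32. n0.lim = false  [c.ok > 20]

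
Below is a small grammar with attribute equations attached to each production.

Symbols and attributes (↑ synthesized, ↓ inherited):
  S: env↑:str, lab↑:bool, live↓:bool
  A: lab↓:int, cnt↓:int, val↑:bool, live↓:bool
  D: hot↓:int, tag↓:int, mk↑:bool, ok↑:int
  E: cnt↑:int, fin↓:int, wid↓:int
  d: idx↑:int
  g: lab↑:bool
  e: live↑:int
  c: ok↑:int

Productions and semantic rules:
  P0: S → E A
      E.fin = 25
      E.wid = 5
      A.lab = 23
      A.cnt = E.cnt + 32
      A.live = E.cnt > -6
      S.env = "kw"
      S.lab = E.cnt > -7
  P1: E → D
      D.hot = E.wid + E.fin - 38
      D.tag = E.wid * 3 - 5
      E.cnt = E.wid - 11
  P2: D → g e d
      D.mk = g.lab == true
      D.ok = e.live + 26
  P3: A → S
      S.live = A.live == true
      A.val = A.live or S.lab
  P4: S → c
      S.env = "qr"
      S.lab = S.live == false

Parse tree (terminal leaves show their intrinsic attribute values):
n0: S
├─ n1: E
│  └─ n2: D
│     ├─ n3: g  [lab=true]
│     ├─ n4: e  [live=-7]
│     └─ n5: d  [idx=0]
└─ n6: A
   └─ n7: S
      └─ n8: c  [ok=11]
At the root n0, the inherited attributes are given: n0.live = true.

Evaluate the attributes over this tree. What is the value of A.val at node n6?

true

1. n0.live = true  [given at root]
2. n1.fin = 25  [25]
3. n1.wid = 5  [5]
4. n2.hot = -8  [E.wid + E.fin - 38]
5. n2.tag = 10  [E.wid * 3 - 5]
6. n3.lab = true  [terminal]
7. n4.live = -7  [terminal]
8. n5.idx = 0  [terminal]
9. n2.mk = true  [g.lab == true]
10. n2.ok = 19  [e.live + 26]
11. n1.cnt = -6  [E.wid - 11]
12. n6.lab = 23  [23]
13. n6.cnt = 26  [E.cnt + 32]
14. n6.live = false  [E.cnt > -6]
15. n7.live = false  [A.live == true]
16. n8.ok = 11  [terminal]
17. n7.env = "qr"  ["qr"]
18. n7.lab = true  [S.live == false]
19. n6.val = true  [A.live or S.lab]
20. n0.env = "kw"  ["kw"]
21. n0.lab = true  [E.cnt > -7]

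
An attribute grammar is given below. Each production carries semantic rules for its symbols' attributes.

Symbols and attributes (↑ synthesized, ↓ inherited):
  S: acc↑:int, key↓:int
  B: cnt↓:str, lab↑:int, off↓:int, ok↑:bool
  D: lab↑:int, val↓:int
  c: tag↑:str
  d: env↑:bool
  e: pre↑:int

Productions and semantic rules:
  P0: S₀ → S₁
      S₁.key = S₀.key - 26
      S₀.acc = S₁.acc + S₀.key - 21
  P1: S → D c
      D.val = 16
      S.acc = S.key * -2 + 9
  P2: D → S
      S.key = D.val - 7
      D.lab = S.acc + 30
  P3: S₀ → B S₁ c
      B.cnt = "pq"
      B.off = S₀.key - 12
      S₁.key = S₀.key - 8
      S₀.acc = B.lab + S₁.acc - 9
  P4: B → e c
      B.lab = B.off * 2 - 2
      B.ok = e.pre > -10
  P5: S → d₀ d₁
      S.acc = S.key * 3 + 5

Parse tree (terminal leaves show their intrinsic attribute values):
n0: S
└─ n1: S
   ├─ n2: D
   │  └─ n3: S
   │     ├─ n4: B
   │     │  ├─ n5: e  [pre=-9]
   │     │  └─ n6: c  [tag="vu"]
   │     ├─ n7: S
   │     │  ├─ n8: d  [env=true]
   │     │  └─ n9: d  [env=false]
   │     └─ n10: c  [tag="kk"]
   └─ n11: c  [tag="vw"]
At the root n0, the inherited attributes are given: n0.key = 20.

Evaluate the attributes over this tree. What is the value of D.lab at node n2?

21

1. n0.key = 20  [given at root]
2. n1.key = -6  [S₀.key - 26]
3. n2.val = 16  [16]
4. n3.key = 9  [D.val - 7]
5. n4.cnt = "pq"  ["pq"]
6. n4.off = -3  [S₀.key - 12]
7. n5.pre = -9  [terminal]
8. n6.tag = "vu"  [terminal]
9. n4.lab = -8  [B.off * 2 - 2]
10. n4.ok = true  [e.pre > -10]
11. n7.key = 1  [S₀.key - 8]
12. n8.env = true  [terminal]
13. n9.env = false  [terminal]
14. n7.acc = 8  [S.key * 3 + 5]
15. n10.tag = "kk"  [terminal]
16. n3.acc = -9  [B.lab + S₁.acc - 9]
17. n2.lab = 21  [S.acc + 30]
18. n11.tag = "vw"  [terminal]
19. n1.acc = 21  [S.key * -2 + 9]
20. n0.acc = 20  [S₁.acc + S₀.key - 21]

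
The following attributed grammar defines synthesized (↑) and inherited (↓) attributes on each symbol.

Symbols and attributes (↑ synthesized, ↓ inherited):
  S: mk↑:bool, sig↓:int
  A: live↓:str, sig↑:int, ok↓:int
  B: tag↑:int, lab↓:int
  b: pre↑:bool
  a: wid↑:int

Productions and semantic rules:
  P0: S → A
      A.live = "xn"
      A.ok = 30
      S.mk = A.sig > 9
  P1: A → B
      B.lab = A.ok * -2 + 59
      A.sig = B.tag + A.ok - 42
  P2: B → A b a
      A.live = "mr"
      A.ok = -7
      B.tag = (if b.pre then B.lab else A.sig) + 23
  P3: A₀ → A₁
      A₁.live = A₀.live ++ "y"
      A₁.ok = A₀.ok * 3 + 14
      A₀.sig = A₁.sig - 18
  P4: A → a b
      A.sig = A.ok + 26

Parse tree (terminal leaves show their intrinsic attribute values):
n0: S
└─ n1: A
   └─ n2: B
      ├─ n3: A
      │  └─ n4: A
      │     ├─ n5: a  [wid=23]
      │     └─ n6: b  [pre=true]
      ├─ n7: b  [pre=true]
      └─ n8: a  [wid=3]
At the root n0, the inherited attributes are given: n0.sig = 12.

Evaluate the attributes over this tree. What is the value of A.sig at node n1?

1. n0.sig = 12  [given at root]
2. n1.live = "xn"  ["xn"]
3. n1.ok = 30  [30]
4. n2.lab = -1  [A.ok * -2 + 59]
5. n3.live = "mr"  ["mr"]
6. n3.ok = -7  [-7]
7. n4.live = "mry"  [A₀.live ++ "y"]
8. n4.ok = -7  [A₀.ok * 3 + 14]
9. n5.wid = 23  [terminal]
10. n6.pre = true  [terminal]
11. n4.sig = 19  [A.ok + 26]
12. n3.sig = 1  [A₁.sig - 18]
13. n7.pre = true  [terminal]
14. n8.wid = 3  [terminal]
15. n2.tag = 22  [(if b.pre then B.lab else A.sig) + 23]
16. n1.sig = 10  [B.tag + A.ok - 42]
17. n0.mk = true  [A.sig > 9]

10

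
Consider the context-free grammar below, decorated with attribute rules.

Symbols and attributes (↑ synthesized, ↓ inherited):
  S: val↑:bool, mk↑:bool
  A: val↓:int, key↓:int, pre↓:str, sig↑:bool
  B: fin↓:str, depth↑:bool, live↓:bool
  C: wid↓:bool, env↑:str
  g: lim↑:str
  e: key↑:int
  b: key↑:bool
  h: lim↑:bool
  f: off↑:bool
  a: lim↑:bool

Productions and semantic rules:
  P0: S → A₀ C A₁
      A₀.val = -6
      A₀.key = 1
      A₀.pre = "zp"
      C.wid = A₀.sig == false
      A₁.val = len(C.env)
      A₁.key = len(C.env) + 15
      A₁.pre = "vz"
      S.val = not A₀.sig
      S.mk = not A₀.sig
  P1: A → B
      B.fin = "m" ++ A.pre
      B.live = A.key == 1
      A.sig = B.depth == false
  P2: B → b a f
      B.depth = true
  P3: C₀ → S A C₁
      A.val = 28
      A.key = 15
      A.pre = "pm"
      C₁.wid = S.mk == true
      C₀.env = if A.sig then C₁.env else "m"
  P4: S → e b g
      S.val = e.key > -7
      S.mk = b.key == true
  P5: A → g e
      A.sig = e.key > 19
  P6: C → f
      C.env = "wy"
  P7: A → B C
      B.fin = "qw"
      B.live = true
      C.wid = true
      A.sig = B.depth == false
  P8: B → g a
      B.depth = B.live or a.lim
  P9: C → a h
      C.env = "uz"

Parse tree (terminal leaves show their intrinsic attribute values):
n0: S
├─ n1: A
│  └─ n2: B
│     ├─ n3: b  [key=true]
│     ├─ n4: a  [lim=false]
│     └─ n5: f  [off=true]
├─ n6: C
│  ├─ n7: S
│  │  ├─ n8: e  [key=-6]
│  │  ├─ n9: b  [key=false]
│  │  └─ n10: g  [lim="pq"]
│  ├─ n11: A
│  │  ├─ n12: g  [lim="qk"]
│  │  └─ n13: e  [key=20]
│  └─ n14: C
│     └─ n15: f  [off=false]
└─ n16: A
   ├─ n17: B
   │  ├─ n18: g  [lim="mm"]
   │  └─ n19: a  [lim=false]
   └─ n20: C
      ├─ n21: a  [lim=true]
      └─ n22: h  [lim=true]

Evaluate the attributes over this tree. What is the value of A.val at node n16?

2

1. n1.val = -6  [-6]
2. n1.key = 1  [1]
3. n1.pre = "zp"  ["zp"]
4. n2.fin = "mzp"  ["m" ++ A.pre]
5. n2.live = true  [A.key == 1]
6. n3.key = true  [terminal]
7. n4.lim = false  [terminal]
8. n5.off = true  [terminal]
9. n2.depth = true  [true]
10. n1.sig = false  [B.depth == false]
11. n6.wid = true  [A₀.sig == false]
12. n8.key = -6  [terminal]
13. n9.key = false  [terminal]
14. n10.lim = "pq"  [terminal]
15. n7.val = true  [e.key > -7]
16. n7.mk = false  [b.key == true]
17. n11.val = 28  [28]
18. n11.key = 15  [15]
19. n11.pre = "pm"  ["pm"]
20. n12.lim = "qk"  [terminal]
21. n13.key = 20  [terminal]
22. n11.sig = true  [e.key > 19]
23. n14.wid = false  [S.mk == true]
24. n15.off = false  [terminal]
25. n14.env = "wy"  ["wy"]
26. n6.env = "wy"  [if A.sig then C₁.env else "m"]
27. n16.val = 2  [len(C.env)]
28. n16.key = 17  [len(C.env) + 15]
29. n16.pre = "vz"  ["vz"]
30. n17.fin = "qw"  ["qw"]
31. n17.live = true  [true]
32. n18.lim = "mm"  [terminal]
33. n19.lim = false  [terminal]
34. n17.depth = true  [B.live or a.lim]
35. n20.wid = true  [true]
36. n21.lim = true  [terminal]
37. n22.lim = true  [terminal]
38. n20.env = "uz"  ["uz"]
39. n16.sig = false  [B.depth == false]
40. n0.val = true  [not A₀.sig]
41. n0.mk = true  [not A₀.sig]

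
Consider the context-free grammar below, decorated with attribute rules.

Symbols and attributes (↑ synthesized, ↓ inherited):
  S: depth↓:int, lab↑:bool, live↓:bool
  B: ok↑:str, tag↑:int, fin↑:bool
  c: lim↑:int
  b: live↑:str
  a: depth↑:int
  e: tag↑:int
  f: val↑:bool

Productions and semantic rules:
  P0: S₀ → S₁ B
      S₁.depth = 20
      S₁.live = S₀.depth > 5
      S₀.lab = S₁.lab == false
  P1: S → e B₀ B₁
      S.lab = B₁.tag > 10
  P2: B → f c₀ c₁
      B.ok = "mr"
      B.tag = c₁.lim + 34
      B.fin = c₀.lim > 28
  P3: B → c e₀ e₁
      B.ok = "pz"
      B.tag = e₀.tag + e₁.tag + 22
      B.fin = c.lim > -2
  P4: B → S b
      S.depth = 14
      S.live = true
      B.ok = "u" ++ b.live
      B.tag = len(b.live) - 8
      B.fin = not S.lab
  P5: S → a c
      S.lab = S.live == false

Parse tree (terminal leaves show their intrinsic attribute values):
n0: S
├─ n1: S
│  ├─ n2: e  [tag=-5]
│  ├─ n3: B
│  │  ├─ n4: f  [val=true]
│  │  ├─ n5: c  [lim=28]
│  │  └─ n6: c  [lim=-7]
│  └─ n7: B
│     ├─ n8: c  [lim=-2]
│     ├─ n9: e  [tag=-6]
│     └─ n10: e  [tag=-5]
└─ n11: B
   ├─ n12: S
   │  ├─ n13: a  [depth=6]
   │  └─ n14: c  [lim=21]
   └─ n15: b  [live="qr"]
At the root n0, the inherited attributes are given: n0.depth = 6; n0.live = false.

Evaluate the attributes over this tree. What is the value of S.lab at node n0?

false

1. n0.depth = 6  [given at root]
2. n0.live = false  [given at root]
3. n1.depth = 20  [20]
4. n1.live = true  [S₀.depth > 5]
5. n2.tag = -5  [terminal]
6. n4.val = true  [terminal]
7. n5.lim = 28  [terminal]
8. n6.lim = -7  [terminal]
9. n3.ok = "mr"  ["mr"]
10. n3.tag = 27  [c₁.lim + 34]
11. n3.fin = false  [c₀.lim > 28]
12. n8.lim = -2  [terminal]
13. n9.tag = -6  [terminal]
14. n10.tag = -5  [terminal]
15. n7.ok = "pz"  ["pz"]
16. n7.tag = 11  [e₀.tag + e₁.tag + 22]
17. n7.fin = false  [c.lim > -2]
18. n1.lab = true  [B₁.tag > 10]
19. n12.depth = 14  [14]
20. n12.live = true  [true]
21. n13.depth = 6  [terminal]
22. n14.lim = 21  [terminal]
23. n12.lab = false  [S.live == false]
24. n15.live = "qr"  [terminal]
25. n11.ok = "uqr"  ["u" ++ b.live]
26. n11.tag = -6  [len(b.live) - 8]
27. n11.fin = true  [not S.lab]
28. n0.lab = false  [S₁.lab == false]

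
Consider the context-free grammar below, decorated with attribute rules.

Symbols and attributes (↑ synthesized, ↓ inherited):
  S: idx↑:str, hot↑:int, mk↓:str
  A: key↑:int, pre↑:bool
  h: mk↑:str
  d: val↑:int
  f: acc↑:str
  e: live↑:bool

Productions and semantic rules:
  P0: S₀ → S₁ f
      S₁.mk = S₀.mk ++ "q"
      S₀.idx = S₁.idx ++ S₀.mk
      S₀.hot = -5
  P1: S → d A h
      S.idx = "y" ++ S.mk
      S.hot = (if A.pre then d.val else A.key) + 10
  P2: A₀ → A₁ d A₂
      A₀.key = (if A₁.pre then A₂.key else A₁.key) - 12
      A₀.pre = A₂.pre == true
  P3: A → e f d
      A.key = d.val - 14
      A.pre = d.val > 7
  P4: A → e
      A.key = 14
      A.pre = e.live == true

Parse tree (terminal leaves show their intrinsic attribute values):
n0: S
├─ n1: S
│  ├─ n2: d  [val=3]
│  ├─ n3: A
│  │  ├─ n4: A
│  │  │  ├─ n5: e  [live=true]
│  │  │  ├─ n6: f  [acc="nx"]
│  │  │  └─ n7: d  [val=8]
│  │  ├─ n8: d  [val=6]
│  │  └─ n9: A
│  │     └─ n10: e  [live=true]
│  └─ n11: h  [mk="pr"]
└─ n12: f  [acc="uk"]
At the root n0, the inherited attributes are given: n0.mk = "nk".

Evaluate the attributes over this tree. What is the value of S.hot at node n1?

1. n0.mk = "nk"  [given at root]
2. n1.mk = "nkq"  [S₀.mk ++ "q"]
3. n2.val = 3  [terminal]
4. n5.live = true  [terminal]
5. n6.acc = "nx"  [terminal]
6. n7.val = 8  [terminal]
7. n4.key = -6  [d.val - 14]
8. n4.pre = true  [d.val > 7]
9. n8.val = 6  [terminal]
10. n10.live = true  [terminal]
11. n9.key = 14  [14]
12. n9.pre = true  [e.live == true]
13. n3.key = 2  [(if A₁.pre then A₂.key else A₁.key) - 12]
14. n3.pre = true  [A₂.pre == true]
15. n11.mk = "pr"  [terminal]
16. n1.idx = "ynkq"  ["y" ++ S.mk]
17. n1.hot = 13  [(if A.pre then d.val else A.key) + 10]
18. n12.acc = "uk"  [terminal]
19. n0.idx = "ynkqnk"  [S₁.idx ++ S₀.mk]
20. n0.hot = -5  [-5]

13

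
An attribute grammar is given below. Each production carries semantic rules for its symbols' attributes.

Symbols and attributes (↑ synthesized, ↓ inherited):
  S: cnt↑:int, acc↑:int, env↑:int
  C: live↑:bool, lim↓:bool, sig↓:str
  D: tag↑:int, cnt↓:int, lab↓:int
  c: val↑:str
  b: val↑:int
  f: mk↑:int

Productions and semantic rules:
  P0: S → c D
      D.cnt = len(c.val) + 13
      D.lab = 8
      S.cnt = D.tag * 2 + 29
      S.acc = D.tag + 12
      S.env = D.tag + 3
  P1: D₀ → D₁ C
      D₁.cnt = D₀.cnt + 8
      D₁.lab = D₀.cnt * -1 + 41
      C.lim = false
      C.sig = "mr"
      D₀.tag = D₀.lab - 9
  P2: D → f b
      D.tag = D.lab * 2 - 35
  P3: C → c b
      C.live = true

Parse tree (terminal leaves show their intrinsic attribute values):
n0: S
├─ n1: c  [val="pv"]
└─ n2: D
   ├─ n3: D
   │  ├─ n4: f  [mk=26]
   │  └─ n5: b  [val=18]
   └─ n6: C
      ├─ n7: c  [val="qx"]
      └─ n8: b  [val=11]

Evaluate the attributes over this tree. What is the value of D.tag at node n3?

17

1. n1.val = "pv"  [terminal]
2. n2.cnt = 15  [len(c.val) + 13]
3. n2.lab = 8  [8]
4. n3.cnt = 23  [D₀.cnt + 8]
5. n3.lab = 26  [D₀.cnt * -1 + 41]
6. n4.mk = 26  [terminal]
7. n5.val = 18  [terminal]
8. n3.tag = 17  [D.lab * 2 - 35]
9. n6.lim = false  [false]
10. n6.sig = "mr"  ["mr"]
11. n7.val = "qx"  [terminal]
12. n8.val = 11  [terminal]
13. n6.live = true  [true]
14. n2.tag = -1  [D₀.lab - 9]
15. n0.cnt = 27  [D.tag * 2 + 29]
16. n0.acc = 11  [D.tag + 12]
17. n0.env = 2  [D.tag + 3]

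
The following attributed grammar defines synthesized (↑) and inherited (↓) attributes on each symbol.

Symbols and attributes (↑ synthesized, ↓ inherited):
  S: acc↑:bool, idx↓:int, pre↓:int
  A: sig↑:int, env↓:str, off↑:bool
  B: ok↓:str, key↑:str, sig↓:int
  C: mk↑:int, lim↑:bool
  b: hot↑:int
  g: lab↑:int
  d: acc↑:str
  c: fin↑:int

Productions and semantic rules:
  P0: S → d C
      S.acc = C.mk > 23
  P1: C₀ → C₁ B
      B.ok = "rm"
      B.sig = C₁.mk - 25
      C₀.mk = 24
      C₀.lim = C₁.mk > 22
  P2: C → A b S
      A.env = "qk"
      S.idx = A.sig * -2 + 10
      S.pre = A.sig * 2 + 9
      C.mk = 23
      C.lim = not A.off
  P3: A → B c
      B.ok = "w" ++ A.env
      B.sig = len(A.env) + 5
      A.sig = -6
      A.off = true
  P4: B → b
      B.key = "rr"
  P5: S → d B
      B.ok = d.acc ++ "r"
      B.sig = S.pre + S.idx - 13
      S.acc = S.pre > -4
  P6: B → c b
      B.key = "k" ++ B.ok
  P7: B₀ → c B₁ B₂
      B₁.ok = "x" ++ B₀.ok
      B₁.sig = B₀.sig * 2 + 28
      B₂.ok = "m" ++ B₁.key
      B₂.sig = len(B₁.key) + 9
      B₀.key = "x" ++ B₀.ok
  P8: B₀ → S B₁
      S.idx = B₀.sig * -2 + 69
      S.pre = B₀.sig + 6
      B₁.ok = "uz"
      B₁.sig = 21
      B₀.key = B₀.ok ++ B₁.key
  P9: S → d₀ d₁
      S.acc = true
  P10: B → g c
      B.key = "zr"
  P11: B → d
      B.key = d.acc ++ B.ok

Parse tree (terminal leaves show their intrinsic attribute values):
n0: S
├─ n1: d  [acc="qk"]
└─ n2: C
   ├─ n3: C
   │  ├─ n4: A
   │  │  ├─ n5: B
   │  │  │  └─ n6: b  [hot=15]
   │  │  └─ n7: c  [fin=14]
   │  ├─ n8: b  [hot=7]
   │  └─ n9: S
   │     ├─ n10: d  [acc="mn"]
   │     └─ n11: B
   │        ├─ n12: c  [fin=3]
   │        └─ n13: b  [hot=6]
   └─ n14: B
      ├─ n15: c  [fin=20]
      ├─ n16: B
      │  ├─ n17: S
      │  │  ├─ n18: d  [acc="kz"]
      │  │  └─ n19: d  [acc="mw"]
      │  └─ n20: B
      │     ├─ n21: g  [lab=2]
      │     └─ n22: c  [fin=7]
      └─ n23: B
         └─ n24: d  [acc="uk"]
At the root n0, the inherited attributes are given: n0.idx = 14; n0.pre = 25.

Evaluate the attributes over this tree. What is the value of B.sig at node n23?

1. n0.idx = 14  [given at root]
2. n0.pre = 25  [given at root]
3. n1.acc = "qk"  [terminal]
4. n4.env = "qk"  ["qk"]
5. n5.ok = "wqk"  ["w" ++ A.env]
6. n5.sig = 7  [len(A.env) + 5]
7. n6.hot = 15  [terminal]
8. n5.key = "rr"  ["rr"]
9. n7.fin = 14  [terminal]
10. n4.sig = -6  [-6]
11. n4.off = true  [true]
12. n8.hot = 7  [terminal]
13. n9.idx = 22  [A.sig * -2 + 10]
14. n9.pre = -3  [A.sig * 2 + 9]
15. n10.acc = "mn"  [terminal]
16. n11.ok = "mnr"  [d.acc ++ "r"]
17. n11.sig = 6  [S.pre + S.idx - 13]
18. n12.fin = 3  [terminal]
19. n13.hot = 6  [terminal]
20. n11.key = "kmnr"  ["k" ++ B.ok]
21. n9.acc = true  [S.pre > -4]
22. n3.mk = 23  [23]
23. n3.lim = false  [not A.off]
24. n14.ok = "rm"  ["rm"]
25. n14.sig = -2  [C₁.mk - 25]
26. n15.fin = 20  [terminal]
27. n16.ok = "xrm"  ["x" ++ B₀.ok]
28. n16.sig = 24  [B₀.sig * 2 + 28]
29. n17.idx = 21  [B₀.sig * -2 + 69]
30. n17.pre = 30  [B₀.sig + 6]
31. n18.acc = "kz"  [terminal]
32. n19.acc = "mw"  [terminal]
33. n17.acc = true  [true]
34. n20.ok = "uz"  ["uz"]
35. n20.sig = 21  [21]
36. n21.lab = 2  [terminal]
37. n22.fin = 7  [terminal]
38. n20.key = "zr"  ["zr"]
39. n16.key = "xrmzr"  [B₀.ok ++ B₁.key]
40. n23.ok = "mxrmzr"  ["m" ++ B₁.key]
41. n23.sig = 14  [len(B₁.key) + 9]
42. n24.acc = "uk"  [terminal]
43. n23.key = "ukmxrmzr"  [d.acc ++ B.ok]
44. n14.key = "xrm"  ["x" ++ B₀.ok]
45. n2.mk = 24  [24]
46. n2.lim = true  [C₁.mk > 22]
47. n0.acc = true  [C.mk > 23]

14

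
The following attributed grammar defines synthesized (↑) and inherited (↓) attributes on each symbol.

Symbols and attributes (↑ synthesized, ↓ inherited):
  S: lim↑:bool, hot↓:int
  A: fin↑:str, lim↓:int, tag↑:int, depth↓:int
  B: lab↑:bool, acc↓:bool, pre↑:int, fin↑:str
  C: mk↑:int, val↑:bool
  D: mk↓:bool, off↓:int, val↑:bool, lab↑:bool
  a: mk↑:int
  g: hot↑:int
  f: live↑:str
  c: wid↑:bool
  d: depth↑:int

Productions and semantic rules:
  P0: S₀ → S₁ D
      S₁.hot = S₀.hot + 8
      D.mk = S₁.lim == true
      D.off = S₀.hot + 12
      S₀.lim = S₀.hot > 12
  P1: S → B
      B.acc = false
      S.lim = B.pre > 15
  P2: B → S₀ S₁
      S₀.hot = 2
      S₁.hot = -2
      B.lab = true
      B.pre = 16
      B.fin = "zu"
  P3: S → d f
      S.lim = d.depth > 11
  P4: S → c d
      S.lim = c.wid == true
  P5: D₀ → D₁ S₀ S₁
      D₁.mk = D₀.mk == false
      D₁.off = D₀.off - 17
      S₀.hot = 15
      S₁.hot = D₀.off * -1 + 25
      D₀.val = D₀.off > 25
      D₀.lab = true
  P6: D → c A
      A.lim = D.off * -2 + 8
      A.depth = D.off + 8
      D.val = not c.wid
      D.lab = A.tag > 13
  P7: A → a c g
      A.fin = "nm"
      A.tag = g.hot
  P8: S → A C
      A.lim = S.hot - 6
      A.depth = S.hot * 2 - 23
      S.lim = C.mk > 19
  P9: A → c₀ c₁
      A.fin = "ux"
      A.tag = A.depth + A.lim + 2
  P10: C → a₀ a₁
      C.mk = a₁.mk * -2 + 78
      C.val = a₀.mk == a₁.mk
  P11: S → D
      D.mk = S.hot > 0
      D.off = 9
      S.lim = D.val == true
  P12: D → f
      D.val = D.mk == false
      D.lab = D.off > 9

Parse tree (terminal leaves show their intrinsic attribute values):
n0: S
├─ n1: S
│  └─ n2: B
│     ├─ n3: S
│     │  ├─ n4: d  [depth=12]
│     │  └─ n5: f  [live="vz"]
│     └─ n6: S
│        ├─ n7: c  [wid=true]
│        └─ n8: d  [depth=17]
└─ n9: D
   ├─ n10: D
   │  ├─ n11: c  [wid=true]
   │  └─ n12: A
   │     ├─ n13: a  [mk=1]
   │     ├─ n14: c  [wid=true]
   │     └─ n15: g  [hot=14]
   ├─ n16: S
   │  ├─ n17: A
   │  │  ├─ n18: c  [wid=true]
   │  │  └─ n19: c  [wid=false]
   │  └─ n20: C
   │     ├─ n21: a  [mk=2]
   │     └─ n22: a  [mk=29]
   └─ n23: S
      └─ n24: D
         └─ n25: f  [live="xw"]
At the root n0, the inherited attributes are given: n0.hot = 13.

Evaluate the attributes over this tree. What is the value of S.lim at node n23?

1. n0.hot = 13  [given at root]
2. n1.hot = 21  [S₀.hot + 8]
3. n2.acc = false  [false]
4. n3.hot = 2  [2]
5. n4.depth = 12  [terminal]
6. n5.live = "vz"  [terminal]
7. n3.lim = true  [d.depth > 11]
8. n6.hot = -2  [-2]
9. n7.wid = true  [terminal]
10. n8.depth = 17  [terminal]
11. n6.lim = true  [c.wid == true]
12. n2.lab = true  [true]
13. n2.pre = 16  [16]
14. n2.fin = "zu"  ["zu"]
15. n1.lim = true  [B.pre > 15]
16. n9.mk = true  [S₁.lim == true]
17. n9.off = 25  [S₀.hot + 12]
18. n10.mk = false  [D₀.mk == false]
19. n10.off = 8  [D₀.off - 17]
20. n11.wid = true  [terminal]
21. n12.lim = -8  [D.off * -2 + 8]
22. n12.depth = 16  [D.off + 8]
23. n13.mk = 1  [terminal]
24. n14.wid = true  [terminal]
25. n15.hot = 14  [terminal]
26. n12.fin = "nm"  ["nm"]
27. n12.tag = 14  [g.hot]
28. n10.val = false  [not c.wid]
29. n10.lab = true  [A.tag > 13]
30. n16.hot = 15  [15]
31. n17.lim = 9  [S.hot - 6]
32. n17.depth = 7  [S.hot * 2 - 23]
33. n18.wid = true  [terminal]
34. n19.wid = false  [terminal]
35. n17.fin = "ux"  ["ux"]
36. n17.tag = 18  [A.depth + A.lim + 2]
37. n21.mk = 2  [terminal]
38. n22.mk = 29  [terminal]
39. n20.mk = 20  [a₁.mk * -2 + 78]
40. n20.val = false  [a₀.mk == a₁.mk]
41. n16.lim = true  [C.mk > 19]
42. n23.hot = 0  [D₀.off * -1 + 25]
43. n24.mk = false  [S.hot > 0]
44. n24.off = 9  [9]
45. n25.live = "xw"  [terminal]
46. n24.val = true  [D.mk == false]
47. n24.lab = false  [D.off > 9]
48. n23.lim = true  [D.val == true]
49. n9.val = false  [D₀.off > 25]
50. n9.lab = true  [true]
51. n0.lim = true  [S₀.hot > 12]

true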